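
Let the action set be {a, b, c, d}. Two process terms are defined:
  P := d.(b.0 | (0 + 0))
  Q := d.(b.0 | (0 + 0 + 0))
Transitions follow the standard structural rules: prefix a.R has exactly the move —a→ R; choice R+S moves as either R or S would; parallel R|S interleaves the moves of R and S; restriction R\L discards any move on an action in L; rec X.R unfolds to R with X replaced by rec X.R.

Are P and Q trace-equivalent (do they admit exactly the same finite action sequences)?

Reachable graph of P (3 states):
  m0 = d.(b.0 | (0 + 0)) | —d→ m1
  m1 = b.0 | (0 + 0) | —b→ m2
  m2 = 0 | (0 + 0) | ∅
Reachable graph of Q (3 states):
  n0 = d.(b.0 | (0 + 0 + 0)) | —d→ n1
  n1 = b.0 | (0 + 0 + 0) | —b→ n2
  n2 = 0 | (0 + 0 + 0) | ∅
Partition-refinement fixed point:
  B0 = {m0, n0}
  B1 = {m1, n1}
  B2 = {m2, n2}
m0 ∈ B0, n0 ∈ B0 → same block
Bisimilar ⇒ trace-equivalent.

trace-equivalent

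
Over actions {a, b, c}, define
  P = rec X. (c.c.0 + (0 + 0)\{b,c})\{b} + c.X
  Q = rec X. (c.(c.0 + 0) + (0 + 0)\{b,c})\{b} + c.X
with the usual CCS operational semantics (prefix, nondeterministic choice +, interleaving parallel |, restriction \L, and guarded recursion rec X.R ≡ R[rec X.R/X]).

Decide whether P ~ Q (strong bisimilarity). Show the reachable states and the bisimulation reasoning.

P's transition system — 3 states:
  s0 = rec X. (c.c.0 + (0 + 0)\{b,c})\{b} + c.X has moves --c--▸ s0, --c--▸ s1
  s1 = (c.0)\{b} has moves --c--▸ s2
  s2 = 0\{b} has moves (no moves)
Q's transition system — 3 states:
  t0 = rec X. (c.(c.0 + 0) + (0 + 0)\{b,c})\{b} + c.X has moves --c--▸ t0, --c--▸ t1
  t1 = (c.0 + 0)\{b} has moves --c--▸ t2
  t2 = 0\{b} has moves (no moves)
Bisimilarity quotient blocks:
  B0 = {s0, t0}
  B1 = {s1, t1}
  B2 = {s2, t2}
s0 ∈ B0, t0 ∈ B0 → same block

bisimilar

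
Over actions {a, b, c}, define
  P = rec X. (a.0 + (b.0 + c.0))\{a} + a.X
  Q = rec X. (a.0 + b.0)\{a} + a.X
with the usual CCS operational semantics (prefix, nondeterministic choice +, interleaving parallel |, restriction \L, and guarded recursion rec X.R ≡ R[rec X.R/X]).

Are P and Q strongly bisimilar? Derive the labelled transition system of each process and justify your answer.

Reachable graph of P (2 states):
  m0 = rec X. (a.0 + (b.0 + c.0))\{a} + a.X | =a=> m0, =b=> m1, =c=> m1
  m1 = 0\{a} | stopped
Reachable graph of Q (2 states):
  n0 = rec X. (a.0 + b.0)\{a} + a.X | =a=> n0, =b=> n1
  n1 = 0\{a} | stopped
Coarsest stable partition (strong bisimilarity classes):
  B0 = {m0}
  B1 = {m1, n1}
  B2 = {n0}
m0 ∈ B0, n0 ∈ B2 → different blocks

P ≁ Q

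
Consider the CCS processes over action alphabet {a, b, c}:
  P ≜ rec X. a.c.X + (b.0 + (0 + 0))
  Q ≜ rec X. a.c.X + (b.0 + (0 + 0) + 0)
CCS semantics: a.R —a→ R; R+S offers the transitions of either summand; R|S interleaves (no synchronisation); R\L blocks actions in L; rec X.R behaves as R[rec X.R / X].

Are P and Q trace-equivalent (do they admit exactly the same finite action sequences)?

YES

LTS(P): 3 reachable states
  m0 = rec X. a.c.X + (b.0 + (0 + 0)) → =a=> m1, =b=> m2
  m1 = c.(rec X. a.c.X + (b.0 + (0 + 0))) → =c=> m0
  m2 = 0 → stopped
LTS(Q): 3 reachable states
  n0 = rec X. a.c.X + (b.0 + (0 + 0) + 0) → =a=> n1, =b=> n2
  n1 = c.(rec X. a.c.X + (b.0 + (0 + 0) + 0)) → =c=> n0
  n2 = 0 → stopped
Bisimilarity quotient blocks:
  B0 = {m0, n0}
  B1 = {m2, n2}
  B2 = {m1, n1}
m0 ∈ B0, n0 ∈ B0 → same block
Bisimilar ⇒ trace-equivalent.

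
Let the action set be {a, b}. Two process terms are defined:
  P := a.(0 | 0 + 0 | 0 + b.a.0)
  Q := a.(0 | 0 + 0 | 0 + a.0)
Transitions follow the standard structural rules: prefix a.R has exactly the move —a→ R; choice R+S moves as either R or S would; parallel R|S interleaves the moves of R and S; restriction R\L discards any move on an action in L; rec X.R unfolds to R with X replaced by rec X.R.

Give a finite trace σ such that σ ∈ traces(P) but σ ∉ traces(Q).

ab

P's transition system — 4 states:
  p0 = a.(0 | 0 + 0 | 0 + b.a.0) | --a--▸ p1
  p1 = 0 | 0 + 0 | 0 + b.a.0 | --b--▸ p2
  p2 = a.0 | --a--▸ p3
  p3 = 0 | deadlocked
Q's transition system — 3 states:
  q0 = a.(0 | 0 + 0 | 0 + a.0) | --a--▸ q1
  q1 = 0 | 0 + 0 | 0 + a.0 | --a--▸ q2
  q2 = 0 | deadlocked
Trace ⟨ab⟩ through P, begin at {p0}:
  [1] a ⇒ {p1}
  [2] b ⇒ {p2}
  ✓ P
Trace ⟨ab⟩ through Q, begin at {q0}:
  [1] a ⇒ {q1}
  [2] b ⇒ ∅  — Q cannot continue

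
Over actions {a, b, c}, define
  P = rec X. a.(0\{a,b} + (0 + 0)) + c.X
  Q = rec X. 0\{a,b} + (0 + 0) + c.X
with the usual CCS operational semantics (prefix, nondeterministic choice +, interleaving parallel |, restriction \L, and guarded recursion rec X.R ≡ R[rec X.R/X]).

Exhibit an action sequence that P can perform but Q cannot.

a

LTS(P): 2 reachable states
  p0 = rec X. a.(0\{a,b} + (0 + 0)) + c.X → --a--▸ p1, --c--▸ p0
  p1 = 0\{a,b} + (0 + 0) → (no moves)
LTS(Q): 1 reachable states
  q0 = rec X. 0\{a,b} + (0 + 0) + c.X → --c--▸ q0
Executing a from P (initial set {p0}):
  step 1 (a): {p1}
  P completes σ.
Executing a from Q (initial set {q0}):
  step 1 (a): ∅  — Q cannot continue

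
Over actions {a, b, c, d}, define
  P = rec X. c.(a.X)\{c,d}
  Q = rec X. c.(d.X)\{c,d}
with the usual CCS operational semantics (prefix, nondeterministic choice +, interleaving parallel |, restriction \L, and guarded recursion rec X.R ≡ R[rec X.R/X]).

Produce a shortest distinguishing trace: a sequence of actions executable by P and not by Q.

ca

P's transition system — 3 states:
  s0 = rec X. c.(a.X)\{c,d} → ··c··> s1
  s1 = (a.(rec X. c.(a.X)\{c,d}))\{c,d} → ··a··> s2
  s2 = (rec X. c.(a.X)\{c,d})\{c,d} → ∅
Q's transition system — 2 states:
  t0 = rec X. c.(d.X)\{c,d} → ··c··> t1
  t1 = (d.(rec X. c.(d.X)\{c,d}))\{c,d} → ∅
Run σ = ⟨ca⟩ on P: start {s0}
  after c @ step 1: {s1}
  after a @ step 2: {s2}
  P completes σ.
Run σ = ⟨ca⟩ on Q: start {t0}
  after c @ step 1: {t1}
  after a @ step 2: ∅ (Q stuck)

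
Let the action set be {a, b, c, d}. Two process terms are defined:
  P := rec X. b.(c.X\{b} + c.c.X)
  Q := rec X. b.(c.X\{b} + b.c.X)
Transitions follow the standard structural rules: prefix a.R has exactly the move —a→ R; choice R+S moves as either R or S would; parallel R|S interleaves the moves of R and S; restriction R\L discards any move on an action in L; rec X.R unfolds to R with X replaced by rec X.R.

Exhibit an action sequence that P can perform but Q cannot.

bcc

LTS(P): 4 reachable states
  m0 = rec X. b.(c.X\{b} + c.c.X) ⊢ ··b··> m1
  m1 = c.(rec X. b.(c.X\{b} + c.c.X))\{b} + c.c.(rec X. b.(c.X\{b} + c.c.X)) ⊢ ··c··> m2, ··c··> m3
  m2 = (rec X. b.(c.X\{b} + c.c.X))\{b} ⊢ ·
  m3 = c.(rec X. b.(c.X\{b} + c.c.X)) ⊢ ··c··> m0
LTS(Q): 4 reachable states
  n0 = rec X. b.(c.X\{b} + b.c.X) ⊢ ··b··> n1
  n1 = c.(rec X. b.(c.X\{b} + b.c.X))\{b} + b.c.(rec X. b.(c.X\{b} + b.c.X)) ⊢ ··b··> n2, ··c··> n3
  n2 = c.(rec X. b.(c.X\{b} + b.c.X)) ⊢ ··c··> n0
  n3 = (rec X. b.(c.X\{b} + b.c.X))\{b} ⊢ ·
Run σ = ⟨bcc⟩ on P: start {m0}
  step 1 (b): {m1}
  step 2 (c): {m2, m3}
  step 3 (c): {m0}
  P completes σ.
Run σ = ⟨bcc⟩ on Q: start {n0}
  step 1 (b): {n1}
  step 2 (c): {n3}
  step 3 (c): ∅  — Q cannot continue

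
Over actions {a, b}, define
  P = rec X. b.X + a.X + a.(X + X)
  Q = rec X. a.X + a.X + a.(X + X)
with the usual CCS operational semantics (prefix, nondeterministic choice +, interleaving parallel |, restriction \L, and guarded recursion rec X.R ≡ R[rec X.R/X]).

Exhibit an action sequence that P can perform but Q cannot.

P's transition system — 2 states:
  u0 = rec X. b.X + a.X + a.(X + X) :: —a→ u0, —a→ u1, —b→ u0
  u1 = (rec X. b.X + a.X + a.(X + X)) + (rec X. b.X + a.X + a.(X + X)) :: —a→ u0, —a→ u1, —b→ u0
Q's transition system — 2 states:
  v0 = rec X. a.X + a.X + a.(X + X) :: —a→ v0, —a→ v1
  v1 = (rec X. a.X + a.X + a.(X + X)) + (rec X. a.X + a.X + a.(X + X)) :: —a→ v0, —a→ v1
Trace ⟨b⟩ through P, begin at {u0}:
  after b @ step 1: {u0}
  ✓ P
Trace ⟨b⟩ through Q, begin at {v0}:
  after b @ step 1: ∅ (Q stuck)

b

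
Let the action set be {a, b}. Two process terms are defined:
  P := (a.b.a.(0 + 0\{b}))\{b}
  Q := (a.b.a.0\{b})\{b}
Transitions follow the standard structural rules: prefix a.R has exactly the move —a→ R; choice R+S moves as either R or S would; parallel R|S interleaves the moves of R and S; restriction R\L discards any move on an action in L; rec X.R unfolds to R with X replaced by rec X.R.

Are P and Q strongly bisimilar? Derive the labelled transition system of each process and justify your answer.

bisimilar

P's transition system — 2 states:
  u0 = (a.b.a.(0 + 0\{b}))\{b} → --a--▸ u1
  u1 = (b.a.(0 + 0\{b}))\{b} → ·
Q's transition system — 2 states:
  v0 = (a.b.a.0\{b})\{b} → --a--▸ v1
  v1 = (b.a.0\{b})\{b} → ·
Bisimilarity quotient blocks:
  B0 = {u0, v0}
  B1 = {u1, v1}
u0 ∈ B0, v0 ∈ B0 → same block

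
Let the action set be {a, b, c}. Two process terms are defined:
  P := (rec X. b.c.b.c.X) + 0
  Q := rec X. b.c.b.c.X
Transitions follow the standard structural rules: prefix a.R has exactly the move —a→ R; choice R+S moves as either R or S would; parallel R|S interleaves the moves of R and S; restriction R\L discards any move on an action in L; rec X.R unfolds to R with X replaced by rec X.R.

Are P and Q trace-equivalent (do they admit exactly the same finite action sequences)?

P's transition system — 5 states:
  s0 = (rec X. b.c.b.c.X) + 0 → -b-> s1
  s1 = c.b.c.(rec X. b.c.b.c.X) → -c-> s2
  s2 = b.c.(rec X. b.c.b.c.X) → -b-> s3
  s3 = c.(rec X. b.c.b.c.X) → -c-> s4
  s4 = rec X. b.c.b.c.X → -b-> s1
Q's transition system — 4 states:
  t0 = rec X. b.c.b.c.X → -b-> t1
  t1 = c.b.c.(rec X. b.c.b.c.X) → -c-> t2
  t2 = b.c.(rec X. b.c.b.c.X) → -b-> t3
  t3 = c.(rec X. b.c.b.c.X) → -c-> t0
Bisimilarity quotient blocks:
  B0 = {s0, s2, s4, t0, t2}
  B1 = {s1, s3, t1, t3}
s0 ∈ B0, t0 ∈ B0 → same block
Bisimilar ⇒ trace-equivalent.

traces(P) = traces(Q)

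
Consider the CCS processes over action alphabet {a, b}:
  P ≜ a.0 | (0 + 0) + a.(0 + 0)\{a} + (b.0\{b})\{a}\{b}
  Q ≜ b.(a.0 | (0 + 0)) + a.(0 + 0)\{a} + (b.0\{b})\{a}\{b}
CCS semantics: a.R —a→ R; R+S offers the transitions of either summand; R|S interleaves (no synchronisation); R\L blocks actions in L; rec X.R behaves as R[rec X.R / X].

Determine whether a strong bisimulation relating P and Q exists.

not bisimilar

P's transition system — 3 states:
  u0 = a.0 | (0 + 0) + a.(0 + 0)\{a} + (b.0\{b})\{a}\{b} → ··a··> u1, ··a··> u2
  u1 = (0 + 0)\{a} → stopped
  u2 = 0 | (0 + 0) → stopped
Q's transition system — 4 states:
  v0 = b.(a.0 | (0 + 0)) + a.(0 + 0)\{a} + (b.0\{b})\{a}\{b} → ··a··> v1, ··b··> v2
  v1 = (0 + 0)\{a} → stopped
  v2 = a.0 | (0 + 0) → ··a··> v3
  v3 = 0 | (0 + 0) → stopped
Partition-refinement fixed point:
  B0 = {u0, v2}
  B1 = {u1, u2, v1, v3}
  B2 = {v0}
u0 ∈ B0, v0 ∈ B2 → different blocks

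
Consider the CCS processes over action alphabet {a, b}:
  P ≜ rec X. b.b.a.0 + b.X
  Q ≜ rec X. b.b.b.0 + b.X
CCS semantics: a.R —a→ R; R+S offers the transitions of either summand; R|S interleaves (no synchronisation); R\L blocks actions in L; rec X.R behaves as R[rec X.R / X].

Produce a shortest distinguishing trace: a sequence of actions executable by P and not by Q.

bba

LTS(P): 4 reachable states
  m0 = rec X. b.b.a.0 + b.X | ··b··> m0, ··b··> m1
  m1 = b.a.0 | ··b··> m2
  m2 = a.0 | ··a··> m3
  m3 = 0 | ·
LTS(Q): 4 reachable states
  n0 = rec X. b.b.b.0 + b.X | ··b··> n0, ··b··> n1
  n1 = b.b.0 | ··b··> n2
  n2 = b.0 | ··b··> n3
  n3 = 0 | ·
Run σ = ⟨bba⟩ on P: start {m0}
  [1] b ⇒ {m0, m1}
  [2] b ⇒ {m0, m1, m2}
  [3] a ⇒ {m3}
  — P admits the full trace.
Run σ = ⟨bba⟩ on Q: start {n0}
  [1] b ⇒ {n0, n1}
  [2] b ⇒ {n0, n1, n2}
  [3] a ⇒ no successor for Q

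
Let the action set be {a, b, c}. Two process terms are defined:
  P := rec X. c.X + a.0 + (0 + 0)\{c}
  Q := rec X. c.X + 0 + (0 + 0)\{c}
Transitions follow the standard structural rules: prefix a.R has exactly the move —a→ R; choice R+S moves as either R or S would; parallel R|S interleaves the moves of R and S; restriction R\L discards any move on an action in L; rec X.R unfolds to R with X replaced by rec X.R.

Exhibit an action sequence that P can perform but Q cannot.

a

Reachable graph of P (2 states):
  m0 = rec X. c.X + a.0 + (0 + 0)\{c} | =a=> m1, =c=> m0
  m1 = 0 | ·
Reachable graph of Q (1 states):
  n0 = rec X. c.X + 0 + (0 + 0)\{c} | =c=> n0
Run σ = ⟨a⟩ on P: start {m0}
  step 1 (a): {m1}
  ✓ P
Run σ = ⟨a⟩ on Q: start {n0}
  step 1 (a): no successor for Q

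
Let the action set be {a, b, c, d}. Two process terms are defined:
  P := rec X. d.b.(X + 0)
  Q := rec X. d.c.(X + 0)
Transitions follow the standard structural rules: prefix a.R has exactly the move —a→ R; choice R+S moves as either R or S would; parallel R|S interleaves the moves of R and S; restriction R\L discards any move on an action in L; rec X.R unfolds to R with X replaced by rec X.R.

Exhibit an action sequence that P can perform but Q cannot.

db

Reachable graph of P (3 states):
  s0 = rec X. d.b.(X + 0) | =d=> s1
  s1 = b.((rec X. d.b.(X + 0)) + 0) | =b=> s2
  s2 = (rec X. d.b.(X + 0)) + 0 | =d=> s1
Reachable graph of Q (3 states):
  t0 = rec X. d.c.(X + 0) | =d=> t1
  t1 = c.((rec X. d.c.(X + 0)) + 0) | =c=> t2
  t2 = (rec X. d.c.(X + 0)) + 0 | =d=> t1
Executing db from P (initial set {s0}):
  [1] d ⇒ {s1}
  [2] b ⇒ {s2}
  — P admits the full trace.
Executing db from Q (initial set {t0}):
  [1] d ⇒ {t1}
  [2] b ⇒ ∅  — Q cannot continue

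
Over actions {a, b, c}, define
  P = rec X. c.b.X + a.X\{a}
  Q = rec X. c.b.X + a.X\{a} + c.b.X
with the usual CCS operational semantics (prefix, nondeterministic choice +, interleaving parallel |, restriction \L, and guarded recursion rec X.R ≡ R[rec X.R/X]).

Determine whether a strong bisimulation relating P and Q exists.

P ~ Q

LTS(P): 4 reachable states
  u0 = rec X. c.b.X + a.X\{a} :: —a→ u1, —c→ u2
  u1 = (rec X. c.b.X + a.X\{a})\{a} :: —c→ u3
  u2 = b.(rec X. c.b.X + a.X\{a}) :: —b→ u0
  u3 = (b.(rec X. c.b.X + a.X\{a}))\{a} :: —b→ u1
LTS(Q): 4 reachable states
  v0 = rec X. c.b.X + a.X\{a} + c.b.X :: —a→ v1, —c→ v2
  v1 = (rec X. c.b.X + a.X\{a} + c.b.X)\{a} :: —c→ v3
  v2 = b.(rec X. c.b.X + a.X\{a} + c.b.X) :: —b→ v0
  v3 = (b.(rec X. c.b.X + a.X\{a} + c.b.X))\{a} :: —b→ v1
Partition-refinement fixed point:
  B0 = {u0, v0}
  B1 = {u1, v1}
  B2 = {u3, v3}
  B3 = {u2, v2}
u0 ∈ B0, v0 ∈ B0 → same block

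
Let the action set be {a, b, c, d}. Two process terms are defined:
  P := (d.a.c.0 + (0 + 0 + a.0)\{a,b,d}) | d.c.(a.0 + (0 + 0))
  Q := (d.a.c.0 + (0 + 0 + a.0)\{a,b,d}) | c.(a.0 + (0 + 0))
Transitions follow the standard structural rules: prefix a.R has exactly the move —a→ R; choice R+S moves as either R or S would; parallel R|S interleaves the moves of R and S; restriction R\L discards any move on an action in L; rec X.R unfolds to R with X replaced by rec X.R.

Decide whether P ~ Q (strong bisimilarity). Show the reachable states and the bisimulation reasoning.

not bisimilar

P's transition system — 16 states:
  u0 = (d.a.c.0 + (0 + 0 + a.0)\{a,b,d}) | d.c.(a.0 + (0 + 0)) → -d-> u1, -d-> u2
  u1 = (d.a.c.0 + (0 + 0 + a.0)\{a,b,d}) | c.(a.0 + (0 + 0)) → -c-> u3, -d-> u4
  u2 = a.c.0 | d.c.(a.0 + (0 + 0)) → -a-> u5, -d-> u4
  u3 = (d.a.c.0 + (0 + 0 + a.0)\{a,b,d}) | (a.0 + (0 + 0)) → -a-> u6, -d-> u7
  u4 = a.c.0 | c.(a.0 + (0 + 0)) → -a-> u8, -c-> u7
  u5 = c.0 | d.c.(a.0 + (0 + 0)) → -c-> u9, -d-> u8
  u6 = (d.a.c.0 + (0 + 0 + a.0)\{a,b,d}) | 0 → -d-> u10
  u7 = a.c.0 | (a.0 + (0 + 0)) → -a-> u10, -a-> u11
  u8 = c.0 | c.(a.0 + (0 + 0)) → -c-> u11, -c-> u12
  u9 = 0 | d.c.(a.0 + (0 + 0)) → -d-> u12
  u10 = a.c.0 | 0 → -a-> u13
  u11 = c.0 | (a.0 + (0 + 0)) → -a-> u13, -c-> u14
  u12 = 0 | c.(a.0 + (0 + 0)) → -c-> u14
  u13 = c.0 | 0 → -c-> u15
  u14 = 0 | (a.0 + (0 + 0)) → -a-> u15
  u15 = 0 | 0 → stopped
Q's transition system — 12 states:
  v0 = (d.a.c.0 + (0 + 0 + a.0)\{a,b,d}) | c.(a.0 + (0 + 0)) → -c-> v1, -d-> v2
  v1 = (d.a.c.0 + (0 + 0 + a.0)\{a,b,d}) | (a.0 + (0 + 0)) → -a-> v3, -d-> v4
  v2 = a.c.0 | c.(a.0 + (0 + 0)) → -a-> v5, -c-> v4
  v3 = (d.a.c.0 + (0 + 0 + a.0)\{a,b,d}) | 0 → -d-> v6
  v4 = a.c.0 | (a.0 + (0 + 0)) → -a-> v6, -a-> v7
  v5 = c.0 | c.(a.0 + (0 + 0)) → -c-> v7, -c-> v8
  v6 = a.c.0 | 0 → -a-> v9
  v7 = c.0 | (a.0 + (0 + 0)) → -a-> v9, -c-> v10
  v8 = 0 | c.(a.0 + (0 + 0)) → -c-> v10
  v9 = c.0 | 0 → -c-> v11
  v10 = 0 | (a.0 + (0 + 0)) → -a-> v11
  v11 = 0 | 0 → stopped
Partition-refinement fixed point:
  B0 = {u0}
  B1 = {u2}
  B2 = {u5}
  B3 = {u9}
  B4 = {u12, v8}
  B5 = {u14, v10}
  B6 = {u15, v11}
  B7 = {u8, v5}
  B8 = {u11, v7}
  B9 = {u13, v9}
  B10 = {u4, v2}
  B11 = {u7, v4}
  B12 = {u10, v6}
  B13 = {u1, v0}
  B14 = {u3, v1}
  B15 = {u6, v3}
u0 ∈ B0, v0 ∈ B13 → different blocks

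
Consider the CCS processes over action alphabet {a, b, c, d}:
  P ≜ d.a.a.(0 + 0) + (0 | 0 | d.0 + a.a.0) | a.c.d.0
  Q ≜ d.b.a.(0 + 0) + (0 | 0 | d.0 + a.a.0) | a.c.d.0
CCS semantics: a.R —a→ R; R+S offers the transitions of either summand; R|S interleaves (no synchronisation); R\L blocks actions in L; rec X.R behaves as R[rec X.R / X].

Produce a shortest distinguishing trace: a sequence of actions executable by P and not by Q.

LTS(P): 19 reachable states
  p0 = d.a.a.(0 + 0) + (0 | 0 | d.0 + a.a.0) | a.c.d.0 has moves =a=> p1, =a=> p2, =d=> p3, =d=> p4
  p1 = (0 | 0 | d.0 + a.a.0) | c.d.0 has moves =a=> p5, =c=> p6, =d=> p7
  p2 = a.0 | a.c.d.0 has moves =a=> p5, =a=> p8
  p3 = 0 | 0 | 0 | a.c.d.0 has moves =a=> p7
  p4 = a.a.(0 + 0) has moves =a=> p9
  p5 = a.0 | c.d.0 has moves =a=> p10, =c=> p11
  p6 = (0 | 0 | d.0 + a.a.0) | d.0 has moves =a=> p11, =d=> p12, =d=> p13
  p7 = 0 | 0 | 0 | c.d.0 has moves =c=> p13
  p8 = 0 | a.c.d.0 has moves =a=> p10
  p9 = a.(0 + 0) has moves =a=> p14
  p10 = 0 | c.d.0 has moves =c=> p15
  p11 = a.0 | d.0 has moves =a=> p15, =d=> p16
  p12 = (0 | 0 | d.0 + a.a.0) | 0 has moves =a=> p16, =d=> p17
  p13 = 0 | 0 | 0 | d.0 has moves =d=> p17
  p14 = 0 + 0 has moves ∅
  p15 = 0 | d.0 has moves =d=> p18
  p16 = a.0 | 0 has moves =a=> p18
  p17 = 0 | 0 | 0 | 0 has moves ∅
  p18 = 0 | 0 has moves ∅
LTS(Q): 19 reachable states
  q0 = d.b.a.(0 + 0) + (0 | 0 | d.0 + a.a.0) | a.c.d.0 has moves =a=> q1, =a=> q2, =d=> q3, =d=> q4
  q1 = (0 | 0 | d.0 + a.a.0) | c.d.0 has moves =a=> q5, =c=> q6, =d=> q7
  q2 = a.0 | a.c.d.0 has moves =a=> q5, =a=> q8
  q3 = 0 | 0 | 0 | a.c.d.0 has moves =a=> q7
  q4 = b.a.(0 + 0) has moves =b=> q9
  q5 = a.0 | c.d.0 has moves =a=> q10, =c=> q11
  q6 = (0 | 0 | d.0 + a.a.0) | d.0 has moves =a=> q11, =d=> q12, =d=> q13
  q7 = 0 | 0 | 0 | c.d.0 has moves =c=> q13
  q8 = 0 | a.c.d.0 has moves =a=> q10
  q9 = a.(0 + 0) has moves =a=> q14
  q10 = 0 | c.d.0 has moves =c=> q15
  q11 = a.0 | d.0 has moves =a=> q15, =d=> q16
  q12 = (0 | 0 | d.0 + a.a.0) | 0 has moves =a=> q16, =d=> q17
  q13 = 0 | 0 | 0 | d.0 has moves =d=> q17
  q14 = 0 + 0 has moves ∅
  q15 = 0 | d.0 has moves =d=> q18
  q16 = a.0 | 0 has moves =a=> q18
  q17 = 0 | 0 | 0 | 0 has moves ∅
  q18 = 0 | 0 has moves ∅
Trace ⟨daa⟩ through P, begin at {p0}:
  after d @ step 1: {p3, p4}
  after a @ step 2: {p7, p9}
  after a @ step 3: {p14}
  P completes σ.
Trace ⟨daa⟩ through Q, begin at {q0}:
  after d @ step 1: {q3, q4}
  after a @ step 2: {q7}
  after a @ step 3: ∅ (Q stuck)

daa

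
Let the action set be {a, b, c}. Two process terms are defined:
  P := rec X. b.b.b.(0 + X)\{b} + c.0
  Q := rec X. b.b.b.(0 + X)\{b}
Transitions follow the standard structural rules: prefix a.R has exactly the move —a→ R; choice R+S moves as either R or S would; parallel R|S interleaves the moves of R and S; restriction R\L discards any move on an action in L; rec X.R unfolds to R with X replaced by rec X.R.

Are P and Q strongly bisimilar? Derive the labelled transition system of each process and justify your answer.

P's transition system — 6 states:
  m0 = rec X. b.b.b.(0 + X)\{b} + c.0 :: -b-> m1, -c-> m2
  m1 = b.b.(0 + (rec X. b.b.b.(0 + X)\{b} + c.0))\{b} :: -b-> m3
  m2 = 0 :: ∅
  m3 = b.(0 + (rec X. b.b.b.(0 + X)\{b} + c.0))\{b} :: -b-> m4
  m4 = (0 + (rec X. b.b.b.(0 + X)\{b} + c.0))\{b} :: -c-> m5
  m5 = 0\{b} :: ∅
Q's transition system — 4 states:
  n0 = rec X. b.b.b.(0 + X)\{b} :: -b-> n1
  n1 = b.b.(0 + (rec X. b.b.b.(0 + X)\{b}))\{b} :: -b-> n2
  n2 = b.(0 + (rec X. b.b.b.(0 + X)\{b}))\{b} :: -b-> n3
  n3 = (0 + (rec X. b.b.b.(0 + X)\{b}))\{b} :: ∅
Partition-refinement fixed point:
  B0 = {m0}
  B1 = {m1}
  B2 = {m3}
  B3 = {m4}
  B4 = {m2, m5, n3}
  B5 = {n0}
  B6 = {n1}
  B7 = {n2}
m0 ∈ B0, n0 ∈ B5 → different blocks

not bisimilar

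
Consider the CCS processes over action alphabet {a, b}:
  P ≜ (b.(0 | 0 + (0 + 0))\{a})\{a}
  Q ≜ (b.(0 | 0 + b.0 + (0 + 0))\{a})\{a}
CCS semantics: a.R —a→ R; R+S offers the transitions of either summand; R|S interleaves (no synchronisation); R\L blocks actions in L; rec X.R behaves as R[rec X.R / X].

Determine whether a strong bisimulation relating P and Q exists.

P's transition system — 2 states:
  m0 = (b.(0 | 0 + (0 + 0))\{a})\{a} | =b=> m1
  m1 = (0 | 0 + (0 + 0))\{a}\{a} | (no moves)
Q's transition system — 3 states:
  n0 = (b.(0 | 0 + b.0 + (0 + 0))\{a})\{a} | =b=> n1
  n1 = (0 | 0 + b.0 + (0 + 0))\{a}\{a} | =b=> n2
  n2 = 0\{a}\{a} | (no moves)
Bisimilarity quotient blocks:
  B0 = {m0, n1}
  B1 = {m1, n2}
  B2 = {n0}
m0 ∈ B0, n0 ∈ B2 → different blocks

not bisimilar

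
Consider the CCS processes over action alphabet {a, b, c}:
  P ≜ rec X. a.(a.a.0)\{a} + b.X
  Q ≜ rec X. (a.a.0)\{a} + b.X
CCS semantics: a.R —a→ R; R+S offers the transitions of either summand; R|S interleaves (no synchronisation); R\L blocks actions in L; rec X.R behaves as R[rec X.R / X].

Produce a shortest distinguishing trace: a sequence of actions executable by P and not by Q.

Reachable graph of P (2 states):
  u0 = rec X. a.(a.a.0)\{a} + b.X → -a-> u1, -b-> u0
  u1 = (a.a.0)\{a} → ·
Reachable graph of Q (1 states):
  v0 = rec X. (a.a.0)\{a} + b.X → -b-> v0
Run σ = ⟨a⟩ on P: start {u0}
  step 1 (a): {u1}
  — P admits the full trace.
Run σ = ⟨a⟩ on Q: start {v0}
  step 1 (a): ∅ (Q stuck)

a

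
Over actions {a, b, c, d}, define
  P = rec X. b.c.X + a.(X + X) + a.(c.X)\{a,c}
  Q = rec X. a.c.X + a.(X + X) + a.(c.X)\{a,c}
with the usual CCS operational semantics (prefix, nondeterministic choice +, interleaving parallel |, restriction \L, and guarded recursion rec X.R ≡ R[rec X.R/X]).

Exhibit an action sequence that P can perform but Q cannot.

b

P's transition system — 4 states:
  u0 = rec X. b.c.X + a.(X + X) + a.(c.X)\{a,c} :: —a→ u1, —a→ u2, —b→ u3
  u1 = (c.(rec X. b.c.X + a.(X + X) + a.(c.X)\{a,c}))\{a,c} :: deadlocked
  u2 = (rec X. b.c.X + a.(X + X) + a.(c.X)\{a,c}) + (rec X. b.c.X + a.(X + X) + a.(c.X)\{a,c}) :: —a→ u1, —a→ u2, —b→ u3
  u3 = c.(rec X. b.c.X + a.(X + X) + a.(c.X)\{a,c}) :: —c→ u0
Q's transition system — 4 states:
  v0 = rec X. a.c.X + a.(X + X) + a.(c.X)\{a,c} :: —a→ v1, —a→ v2, —a→ v3
  v1 = (c.(rec X. a.c.X + a.(X + X) + a.(c.X)\{a,c}))\{a,c} :: deadlocked
  v2 = (rec X. a.c.X + a.(X + X) + a.(c.X)\{a,c}) + (rec X. a.c.X + a.(X + X) + a.(c.X)\{a,c}) :: —a→ v1, —a→ v2, —a→ v3
  v3 = c.(rec X. a.c.X + a.(X + X) + a.(c.X)\{a,c}) :: —c→ v0
Run σ = ⟨b⟩ on P: start {u0}
  step 1 (b): {u3}
  P completes σ.
Run σ = ⟨b⟩ on Q: start {v0}
  step 1 (b): ∅ (Q stuck)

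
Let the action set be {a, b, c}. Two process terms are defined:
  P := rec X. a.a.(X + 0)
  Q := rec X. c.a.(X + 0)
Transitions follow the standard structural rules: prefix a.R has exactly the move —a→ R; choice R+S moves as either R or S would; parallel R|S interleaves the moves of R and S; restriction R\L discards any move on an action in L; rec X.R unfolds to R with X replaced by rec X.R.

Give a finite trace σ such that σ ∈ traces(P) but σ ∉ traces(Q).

a

Reachable graph of P (3 states):
  m0 = rec X. a.a.(X + 0) has moves —a→ m1
  m1 = a.((rec X. a.a.(X + 0)) + 0) has moves —a→ m2
  m2 = (rec X. a.a.(X + 0)) + 0 has moves —a→ m1
Reachable graph of Q (3 states):
  n0 = rec X. c.a.(X + 0) has moves —c→ n1
  n1 = a.((rec X. c.a.(X + 0)) + 0) has moves —a→ n2
  n2 = (rec X. c.a.(X + 0)) + 0 has moves —c→ n1
Executing a from P (initial set {m0}):
  [1] a ⇒ {m1}
  P completes σ.
Executing a from Q (initial set {n0}):
  [1] a ⇒ ∅ (Q stuck)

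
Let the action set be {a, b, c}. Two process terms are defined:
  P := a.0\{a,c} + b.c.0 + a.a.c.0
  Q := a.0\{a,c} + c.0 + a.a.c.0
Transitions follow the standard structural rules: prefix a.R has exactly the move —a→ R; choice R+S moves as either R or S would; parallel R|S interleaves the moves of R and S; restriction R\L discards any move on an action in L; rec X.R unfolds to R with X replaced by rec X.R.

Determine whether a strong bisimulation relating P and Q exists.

P's transition system — 5 states:
  m0 = a.0\{a,c} + b.c.0 + a.a.c.0 :: ··a··> m1, ··a··> m2, ··b··> m3
  m1 = 0\{a,c} :: deadlocked
  m2 = a.c.0 :: ··a··> m3
  m3 = c.0 :: ··c··> m4
  m4 = 0 :: deadlocked
Q's transition system — 5 states:
  n0 = a.0\{a,c} + c.0 + a.a.c.0 :: ··a··> n1, ··a··> n2, ··c··> n3
  n1 = 0\{a,c} :: deadlocked
  n2 = a.c.0 :: ··a··> n4
  n3 = 0 :: deadlocked
  n4 = c.0 :: ··c··> n3
Coarsest stable partition (strong bisimilarity classes):
  B0 = {m0}
  B1 = {m3, n4}
  B2 = {m1, m4, n1, n3}
  B3 = {m2, n2}
  B4 = {n0}
m0 ∈ B0, n0 ∈ B4 → different blocks

P ≁ Q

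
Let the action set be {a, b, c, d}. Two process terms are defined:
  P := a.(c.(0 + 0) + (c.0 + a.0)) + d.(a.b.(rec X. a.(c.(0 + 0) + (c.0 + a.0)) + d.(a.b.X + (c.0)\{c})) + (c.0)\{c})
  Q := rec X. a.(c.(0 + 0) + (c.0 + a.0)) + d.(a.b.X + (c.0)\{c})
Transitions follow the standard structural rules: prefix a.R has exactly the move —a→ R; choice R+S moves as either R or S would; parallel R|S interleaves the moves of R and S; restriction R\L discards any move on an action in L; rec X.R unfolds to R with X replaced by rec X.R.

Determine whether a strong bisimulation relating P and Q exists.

bisimilar

Reachable graph of P (7 states):
  s0 = a.(c.(0 + 0) + (c.0 + a.0)) + d.(a.b.(rec X. a.(c.(0 + 0) + (c.0 + a.0)) + d.(a.b.X + (c.0)\{c})) + (c.0)\{c}) has moves --a--▸ s1, --d--▸ s2
  s1 = c.(0 + 0) + (c.0 + a.0) has moves --a--▸ s3, --c--▸ s3, --c--▸ s4
  s2 = a.b.(rec X. a.(c.(0 + 0) + (c.0 + a.0)) + d.(a.b.X + (c.0)\{c})) + (c.0)\{c} has moves --a--▸ s5
  s3 = 0 has moves deadlocked
  s4 = 0 + 0 has moves deadlocked
  s5 = b.(rec X. a.(c.(0 + 0) + (c.0 + a.0)) + d.(a.b.X + (c.0)\{c})) has moves --b--▸ s6
  s6 = rec X. a.(c.(0 + 0) + (c.0 + a.0)) + d.(a.b.X + (c.0)\{c}) has moves --a--▸ s1, --d--▸ s2
Reachable graph of Q (6 states):
  t0 = rec X. a.(c.(0 + 0) + (c.0 + a.0)) + d.(a.b.X + (c.0)\{c}) has moves --a--▸ t1, --d--▸ t2
  t1 = c.(0 + 0) + (c.0 + a.0) has moves --a--▸ t3, --c--▸ t3, --c--▸ t4
  t2 = a.b.(rec X. a.(c.(0 + 0) + (c.0 + a.0)) + d.(a.b.X + (c.0)\{c})) + (c.0)\{c} has moves --a--▸ t5
  t3 = 0 has moves deadlocked
  t4 = 0 + 0 has moves deadlocked
  t5 = b.(rec X. a.(c.(0 + 0) + (c.0 + a.0)) + d.(a.b.X + (c.0)\{c})) has moves --b--▸ t0
Bisimilarity quotient blocks:
  B0 = {s0, s6, t0}
  B1 = {s2, t2}
  B2 = {s5, t5}
  B3 = {s1, t1}
  B4 = {s3, s4, t3, t4}
s0 ∈ B0, t0 ∈ B0 → same block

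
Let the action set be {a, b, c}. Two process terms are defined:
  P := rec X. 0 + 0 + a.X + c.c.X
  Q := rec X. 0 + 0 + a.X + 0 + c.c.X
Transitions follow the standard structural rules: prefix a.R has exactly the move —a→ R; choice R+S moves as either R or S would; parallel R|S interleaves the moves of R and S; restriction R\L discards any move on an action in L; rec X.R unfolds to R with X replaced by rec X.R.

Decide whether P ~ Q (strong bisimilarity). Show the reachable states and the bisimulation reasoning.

Reachable graph of P (2 states):
  u0 = rec X. 0 + 0 + a.X + c.c.X has moves —a→ u0, —c→ u1
  u1 = c.(rec X. 0 + 0 + a.X + c.c.X) has moves —c→ u0
Reachable graph of Q (2 states):
  v0 = rec X. 0 + 0 + a.X + 0 + c.c.X has moves —a→ v0, —c→ v1
  v1 = c.(rec X. 0 + 0 + a.X + 0 + c.c.X) has moves —c→ v0
Partition-refinement fixed point:
  B0 = {u0, v0}
  B1 = {u1, v1}
u0 ∈ B0, v0 ∈ B0 → same block

bisimilar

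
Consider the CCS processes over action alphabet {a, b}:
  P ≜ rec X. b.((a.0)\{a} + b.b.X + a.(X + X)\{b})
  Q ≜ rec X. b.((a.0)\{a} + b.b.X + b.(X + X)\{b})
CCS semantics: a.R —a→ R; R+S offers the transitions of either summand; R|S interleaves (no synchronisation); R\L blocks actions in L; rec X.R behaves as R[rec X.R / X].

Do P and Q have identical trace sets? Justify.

Reachable graph of P (4 states):
  m0 = rec X. b.((a.0)\{a} + b.b.X + a.(X + X)\{b}) :: —b→ m1
  m1 = (a.0)\{a} + b.b.(rec X. b.((a.0)\{a} + b.b.X + a.(X + X)\{b})) + a.((rec X. b.((a.0)\{a} + b.b.X + a.(X + X)\{b})) + (rec X. b.((a.0)\{a} + b.b.X + a.(X + X)\{b})))\{b} :: —a→ m2, —b→ m3
  m2 = ((rec X. b.((a.0)\{a} + b.b.X + a.(X + X)\{b})) + (rec X. b.((a.0)\{a} + b.b.X + a.(X + X)\{b})))\{b} :: deadlocked
  m3 = b.(rec X. b.((a.0)\{a} + b.b.X + a.(X + X)\{b})) :: —b→ m0
Reachable graph of Q (4 states):
  n0 = rec X. b.((a.0)\{a} + b.b.X + b.(X + X)\{b}) :: —b→ n1
  n1 = (a.0)\{a} + b.b.(rec X. b.((a.0)\{a} + b.b.X + b.(X + X)\{b})) + b.((rec X. b.((a.0)\{a} + b.b.X + b.(X + X)\{b})) + (rec X. b.((a.0)\{a} + b.b.X + b.(X + X)\{b})))\{b} :: —b→ n2, —b→ n3
  n2 = ((rec X. b.((a.0)\{a} + b.b.X + b.(X + X)\{b})) + (rec X. b.((a.0)\{a} + b.b.X + b.(X + X)\{b})))\{b} :: deadlocked
  n3 = b.(rec X. b.((a.0)\{a} + b.b.X + b.(X + X)\{b})) :: —b→ n0
Trace ⟨ba⟩ through P, begin at {m0}:
  after b @ step 1: {m1}
  after a @ step 2: {m2}
  — P admits the full trace.
Trace ⟨ba⟩ through Q, begin at {n0}:
  after b @ step 1: {n1}
  after a @ step 2: ∅ (Q stuck)

traces(P) ≠ traces(Q) — witness ⟨ba⟩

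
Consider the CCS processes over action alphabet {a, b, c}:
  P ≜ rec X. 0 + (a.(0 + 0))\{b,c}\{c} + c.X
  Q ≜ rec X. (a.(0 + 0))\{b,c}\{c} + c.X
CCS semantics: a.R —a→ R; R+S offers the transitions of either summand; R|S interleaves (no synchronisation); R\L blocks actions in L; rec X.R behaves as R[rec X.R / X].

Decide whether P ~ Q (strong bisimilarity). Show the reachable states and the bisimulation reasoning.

bisimilar

LTS(P): 2 reachable states
  m0 = rec X. 0 + (a.(0 + 0))\{b,c}\{c} + c.X | -a-> m1, -c-> m0
  m1 = (0 + 0)\{b,c}\{c} | ·
LTS(Q): 2 reachable states
  n0 = rec X. (a.(0 + 0))\{b,c}\{c} + c.X | -a-> n1, -c-> n0
  n1 = (0 + 0)\{b,c}\{c} | ·
Partition-refinement fixed point:
  B0 = {m0, n0}
  B1 = {m1, n1}
m0 ∈ B0, n0 ∈ B0 → same block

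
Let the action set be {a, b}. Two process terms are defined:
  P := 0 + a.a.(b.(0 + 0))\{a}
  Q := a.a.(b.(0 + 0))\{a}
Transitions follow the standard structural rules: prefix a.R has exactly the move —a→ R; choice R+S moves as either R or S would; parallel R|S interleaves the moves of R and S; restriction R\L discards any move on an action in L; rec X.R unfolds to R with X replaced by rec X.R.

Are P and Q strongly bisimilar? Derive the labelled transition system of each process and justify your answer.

bisimilar

Reachable graph of P (4 states):
  p0 = 0 + a.a.(b.(0 + 0))\{a} → -a-> p1
  p1 = a.(b.(0 + 0))\{a} → -a-> p2
  p2 = (b.(0 + 0))\{a} → -b-> p3
  p3 = (0 + 0)\{a} → (no moves)
Reachable graph of Q (4 states):
  q0 = a.a.(b.(0 + 0))\{a} → -a-> q1
  q1 = a.(b.(0 + 0))\{a} → -a-> q2
  q2 = (b.(0 + 0))\{a} → -b-> q3
  q3 = (0 + 0)\{a} → (no moves)
Partition-refinement fixed point:
  B0 = {p0, q0}
  B1 = {p1, q1}
  B2 = {p2, q2}
  B3 = {p3, q3}
p0 ∈ B0, q0 ∈ B0 → same block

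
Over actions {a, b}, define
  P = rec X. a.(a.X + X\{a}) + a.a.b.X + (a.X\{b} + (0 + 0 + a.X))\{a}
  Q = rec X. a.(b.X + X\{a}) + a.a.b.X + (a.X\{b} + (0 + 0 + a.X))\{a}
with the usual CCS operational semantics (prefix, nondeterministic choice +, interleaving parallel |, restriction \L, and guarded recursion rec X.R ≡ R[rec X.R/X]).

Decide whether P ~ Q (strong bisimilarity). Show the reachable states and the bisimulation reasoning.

LTS(P): 4 reachable states
  u0 = rec X. a.(a.X + X\{a}) + a.a.b.X + (a.X\{b} + (0 + 0 + a.X))\{a} → -a-> u1, -a-> u2
  u1 = a.(rec X. a.(a.X + X\{a}) + a.a.b.X + (a.X\{b} + (0 + 0 + a.X))\{a}) + (rec X. a.(a.X + X\{a}) + a.a.b.X + (a.X\{b} + (0 + 0 + a.X))\{a})\{a} → -a-> u0
  u2 = a.b.(rec X. a.(a.X + X\{a}) + a.a.b.X + (a.X\{b} + (0 + 0 + a.X))\{a}) → -a-> u3
  u3 = b.(rec X. a.(a.X + X\{a}) + a.a.b.X + (a.X\{b} + (0 + 0 + a.X))\{a}) → -b-> u0
LTS(Q): 4 reachable states
  v0 = rec X. a.(b.X + X\{a}) + a.a.b.X + (a.X\{b} + (0 + 0 + a.X))\{a} → -a-> v1, -a-> v2
  v1 = a.b.(rec X. a.(b.X + X\{a}) + a.a.b.X + (a.X\{b} + (0 + 0 + a.X))\{a}) → -a-> v3
  v2 = b.(rec X. a.(b.X + X\{a}) + a.a.b.X + (a.X\{b} + (0 + 0 + a.X))\{a}) + (rec X. a.(b.X + X\{a}) + a.a.b.X + (a.X\{b} + (0 + 0 + a.X))\{a})\{a} → -b-> v0
  v3 = b.(rec X. a.(b.X + X\{a}) + a.a.b.X + (a.X\{b} + (0 + 0 + a.X))\{a}) → -b-> v0
Partition-refinement fixed point:
  B0 = {u0}
  B1 = {u1}
  B2 = {u2}
  B3 = {u3}
  B4 = {v0}
  B5 = {v1}
  B6 = {v2, v3}
u0 ∈ B0, v0 ∈ B4 → different blocks

not bisimilar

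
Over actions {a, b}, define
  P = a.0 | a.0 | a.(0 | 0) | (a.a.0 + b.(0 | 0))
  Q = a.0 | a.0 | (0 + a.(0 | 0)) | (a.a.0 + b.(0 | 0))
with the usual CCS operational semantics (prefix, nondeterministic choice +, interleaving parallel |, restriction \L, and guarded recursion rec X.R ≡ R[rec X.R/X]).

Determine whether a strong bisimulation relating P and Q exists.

bisimilar

Reachable graph of P (32 states):
  s0 = a.0 | a.0 | a.(0 | 0) | (a.a.0 + b.(0 | 0)) :: --a--▸ s1, --a--▸ s2, --a--▸ s3, --a--▸ s4, --b--▸ s5
  s1 = 0 | a.0 | a.(0 | 0) | (a.a.0 + b.(0 | 0)) :: --a--▸ s6, --a--▸ s7, --a--▸ s8, --b--▸ s9
  s2 = a.0 | 0 | a.(0 | 0) | (a.a.0 + b.(0 | 0)) :: --a--▸ s10, --a--▸ s11, --a--▸ s6, --b--▸ s12
  s3 = a.0 | a.0 | (0 | 0) | (a.a.0 + b.(0 | 0)) :: --a--▸ s10, --a--▸ s13, --a--▸ s7, --b--▸ s14
  s4 = a.0 | a.0 | a.(0 | 0) | a.0 :: --a--▸ s11, --a--▸ s13, --a--▸ s15, --a--▸ s8
  s5 = a.0 | a.0 | a.(0 | 0) | (0 | 0) :: --a--▸ s12, --a--▸ s14, --a--▸ s9
  s6 = 0 | 0 | a.(0 | 0) | (a.a.0 + b.(0 | 0)) :: --a--▸ s16, --a--▸ s17, --b--▸ s18
  s7 = 0 | a.0 | (0 | 0) | (a.a.0 + b.(0 | 0)) :: --a--▸ s16, --a--▸ s19, --b--▸ s20
  s8 = 0 | a.0 | a.(0 | 0) | a.0 :: --a--▸ s17, --a--▸ s19, --a--▸ s21
  s9 = 0 | a.0 | a.(0 | 0) | (0 | 0) :: --a--▸ s18, --a--▸ s20
  s10 = a.0 | 0 | (0 | 0) | (a.a.0 + b.(0 | 0)) :: --a--▸ s16, --a--▸ s22, --b--▸ s23
  s11 = a.0 | 0 | a.(0 | 0) | a.0 :: --a--▸ s17, --a--▸ s22, --a--▸ s24
  s12 = a.0 | 0 | a.(0 | 0) | (0 | 0) :: --a--▸ s18, --a--▸ s23
  s13 = a.0 | a.0 | (0 | 0) | a.0 :: --a--▸ s19, --a--▸ s22, --a--▸ s25
  s14 = a.0 | a.0 | (0 | 0) | (0 | 0) :: --a--▸ s20, --a--▸ s23
  s15 = a.0 | a.0 | a.(0 | 0) | 0 :: --a--▸ s21, --a--▸ s24, --a--▸ s25
  s16 = 0 | 0 | (0 | 0) | (a.a.0 + b.(0 | 0)) :: --a--▸ s26, --b--▸ s27
  s17 = 0 | 0 | a.(0 | 0) | a.0 :: --a--▸ s26, --a--▸ s28
  s18 = 0 | 0 | a.(0 | 0) | (0 | 0) :: --a--▸ s27
  s19 = 0 | a.0 | (0 | 0) | a.0 :: --a--▸ s26, --a--▸ s29
  s20 = 0 | a.0 | (0 | 0) | (0 | 0) :: --a--▸ s27
  s21 = 0 | a.0 | a.(0 | 0) | 0 :: --a--▸ s28, --a--▸ s29
  s22 = a.0 | 0 | (0 | 0) | a.0 :: --a--▸ s26, --a--▸ s30
  s23 = a.0 | 0 | (0 | 0) | (0 | 0) :: --a--▸ s27
  s24 = a.0 | 0 | a.(0 | 0) | 0 :: --a--▸ s28, --a--▸ s30
  s25 = a.0 | a.0 | (0 | 0) | 0 :: --a--▸ s29, --a--▸ s30
  s26 = 0 | 0 | (0 | 0) | a.0 :: --a--▸ s31
  s27 = 0 | 0 | (0 | 0) | (0 | 0) :: deadlocked
  s28 = 0 | 0 | a.(0 | 0) | 0 :: --a--▸ s31
  s29 = 0 | a.0 | (0 | 0) | 0 :: --a--▸ s31
  s30 = a.0 | 0 | (0 | 0) | 0 :: --a--▸ s31
  s31 = 0 | 0 | (0 | 0) | 0 :: deadlocked
Reachable graph of Q (32 states):
  t0 = a.0 | a.0 | (0 + a.(0 | 0)) | (a.a.0 + b.(0 | 0)) :: --a--▸ t1, --a--▸ t2, --a--▸ t3, --a--▸ t4, --b--▸ t5
  t1 = 0 | a.0 | (0 + a.(0 | 0)) | (a.a.0 + b.(0 | 0)) :: --a--▸ t6, --a--▸ t7, --a--▸ t8, --b--▸ t9
  t2 = a.0 | 0 | (0 + a.(0 | 0)) | (a.a.0 + b.(0 | 0)) :: --a--▸ t10, --a--▸ t11, --a--▸ t6, --b--▸ t12
  t3 = a.0 | a.0 | (0 + a.(0 | 0)) | a.0 :: --a--▸ t10, --a--▸ t13, --a--▸ t14, --a--▸ t7
  t4 = a.0 | a.0 | (0 | 0) | (a.a.0 + b.(0 | 0)) :: --a--▸ t11, --a--▸ t14, --a--▸ t8, --b--▸ t15
  t5 = a.0 | a.0 | (0 + a.(0 | 0)) | (0 | 0) :: --a--▸ t12, --a--▸ t15, --a--▸ t9
  t6 = 0 | 0 | (0 + a.(0 | 0)) | (a.a.0 + b.(0 | 0)) :: --a--▸ t16, --a--▸ t17, --b--▸ t18
  t7 = 0 | a.0 | (0 + a.(0 | 0)) | a.0 :: --a--▸ t16, --a--▸ t19, --a--▸ t20
  t8 = 0 | a.0 | (0 | 0) | (a.a.0 + b.(0 | 0)) :: --a--▸ t17, --a--▸ t20, --b--▸ t21
  t9 = 0 | a.0 | (0 + a.(0 | 0)) | (0 | 0) :: --a--▸ t18, --a--▸ t21
  t10 = a.0 | 0 | (0 + a.(0 | 0)) | a.0 :: --a--▸ t16, --a--▸ t22, --a--▸ t23
  t11 = a.0 | 0 | (0 | 0) | (a.a.0 + b.(0 | 0)) :: --a--▸ t17, --a--▸ t23, --b--▸ t24
  t12 = a.0 | 0 | (0 + a.(0 | 0)) | (0 | 0) :: --a--▸ t18, --a--▸ t24
  t13 = a.0 | a.0 | (0 + a.(0 | 0)) | 0 :: --a--▸ t19, --a--▸ t22, --a--▸ t25
  t14 = a.0 | a.0 | (0 | 0) | a.0 :: --a--▸ t20, --a--▸ t23, --a--▸ t25
  t15 = a.0 | a.0 | (0 | 0) | (0 | 0) :: --a--▸ t21, --a--▸ t24
  t16 = 0 | 0 | (0 + a.(0 | 0)) | a.0 :: --a--▸ t26, --a--▸ t27
  t17 = 0 | 0 | (0 | 0) | (a.a.0 + b.(0 | 0)) :: --a--▸ t27, --b--▸ t28
  t18 = 0 | 0 | (0 + a.(0 | 0)) | (0 | 0) :: --a--▸ t28
  t19 = 0 | a.0 | (0 + a.(0 | 0)) | 0 :: --a--▸ t26, --a--▸ t29
  t20 = 0 | a.0 | (0 | 0) | a.0 :: --a--▸ t27, --a--▸ t29
  t21 = 0 | a.0 | (0 | 0) | (0 | 0) :: --a--▸ t28
  t22 = a.0 | 0 | (0 + a.(0 | 0)) | 0 :: --a--▸ t26, --a--▸ t30
  t23 = a.0 | 0 | (0 | 0) | a.0 :: --a--▸ t27, --a--▸ t30
  t24 = a.0 | 0 | (0 | 0) | (0 | 0) :: --a--▸ t28
  t25 = a.0 | a.0 | (0 | 0) | 0 :: --a--▸ t29, --a--▸ t30
  t26 = 0 | 0 | (0 + a.(0 | 0)) | 0 :: --a--▸ t31
  t27 = 0 | 0 | (0 | 0) | a.0 :: --a--▸ t31
  t28 = 0 | 0 | (0 | 0) | (0 | 0) :: deadlocked
  t29 = 0 | a.0 | (0 | 0) | 0 :: --a--▸ t31
  t30 = a.0 | 0 | (0 | 0) | 0 :: --a--▸ t31
  t31 = 0 | 0 | (0 | 0) | 0 :: deadlocked
Coarsest stable partition (strong bisimilarity classes):
  B0 = {s0, t0}
  B1 = {s4, t3}
  B2 = {s11, s13, s15, s5, s8, t10, t13, t14, t5, t7}
  B3 = {s12, s14, s17, s19, s21, s22, s24, s25, s9, t12, t15, t16, t19, t20, t22, t23, t25, t9}
  B4 = {s18, s20, s23, s26, s28, s29, s30, t18, t21, t24, t26, t27, t29, t30}
  B5 = {s27, s31, t28, t31}
  B6 = {s1, s2, s3, t1, t2, t4}
  B7 = {s10, s6, s7, t11, t6, t8}
  B8 = {s16, t17}
s0 ∈ B0, t0 ∈ B0 → same block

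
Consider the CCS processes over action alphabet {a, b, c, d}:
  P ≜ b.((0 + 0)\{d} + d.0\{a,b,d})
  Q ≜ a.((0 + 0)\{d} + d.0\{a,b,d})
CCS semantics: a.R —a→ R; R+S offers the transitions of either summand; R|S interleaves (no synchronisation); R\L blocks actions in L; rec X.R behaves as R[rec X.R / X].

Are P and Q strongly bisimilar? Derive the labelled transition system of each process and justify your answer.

Reachable graph of P (3 states):
  m0 = b.((0 + 0)\{d} + d.0\{a,b,d}) | ··b··> m1
  m1 = (0 + 0)\{d} + d.0\{a,b,d} | ··d··> m2
  m2 = 0\{a,b,d} | ∅
Reachable graph of Q (3 states):
  n0 = a.((0 + 0)\{d} + d.0\{a,b,d}) | ··a··> n1
  n1 = (0 + 0)\{d} + d.0\{a,b,d} | ··d··> n2
  n2 = 0\{a,b,d} | ∅
Bisimilarity quotient blocks:
  B0 = {m0}
  B1 = {m1, n1}
  B2 = {m2, n2}
  B3 = {n0}
m0 ∈ B0, n0 ∈ B3 → different blocks

P ≁ Q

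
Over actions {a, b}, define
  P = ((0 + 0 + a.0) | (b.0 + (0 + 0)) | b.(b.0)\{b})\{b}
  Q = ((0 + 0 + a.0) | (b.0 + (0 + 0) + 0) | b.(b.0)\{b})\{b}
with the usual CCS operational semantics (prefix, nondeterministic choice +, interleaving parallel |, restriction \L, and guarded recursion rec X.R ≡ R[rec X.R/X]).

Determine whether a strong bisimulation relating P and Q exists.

LTS(P): 2 reachable states
  p0 = ((0 + 0 + a.0) | (b.0 + (0 + 0)) | b.(b.0)\{b})\{b} has moves —a→ p1
  p1 = (0 | (b.0 + (0 + 0)) | b.(b.0)\{b})\{b} has moves stopped
LTS(Q): 2 reachable states
  q0 = ((0 + 0 + a.0) | (b.0 + (0 + 0) + 0) | b.(b.0)\{b})\{b} has moves —a→ q1
  q1 = (0 | (b.0 + (0 + 0) + 0) | b.(b.0)\{b})\{b} has moves stopped
Coarsest stable partition (strong bisimilarity classes):
  B0 = {p0, q0}
  B1 = {p1, q1}
p0 ∈ B0, q0 ∈ B0 → same block

P ~ Q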